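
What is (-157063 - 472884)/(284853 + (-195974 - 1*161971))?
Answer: 629947/73092 ≈ 8.6185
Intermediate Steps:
(-157063 - 472884)/(284853 + (-195974 - 1*161971)) = -629947/(284853 + (-195974 - 161971)) = -629947/(284853 - 357945) = -629947/(-73092) = -629947*(-1/73092) = 629947/73092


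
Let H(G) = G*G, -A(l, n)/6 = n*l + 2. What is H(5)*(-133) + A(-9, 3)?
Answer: -3175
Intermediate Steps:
A(l, n) = -12 - 6*l*n (A(l, n) = -6*(n*l + 2) = -6*(l*n + 2) = -6*(2 + l*n) = -12 - 6*l*n)
H(G) = G²
H(5)*(-133) + A(-9, 3) = 5²*(-133) + (-12 - 6*(-9)*3) = 25*(-133) + (-12 + 162) = -3325 + 150 = -3175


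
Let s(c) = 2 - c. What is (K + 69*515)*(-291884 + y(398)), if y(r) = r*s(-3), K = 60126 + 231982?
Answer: -94981739842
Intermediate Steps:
K = 292108
y(r) = 5*r (y(r) = r*(2 - 1*(-3)) = r*(2 + 3) = r*5 = 5*r)
(K + 69*515)*(-291884 + y(398)) = (292108 + 69*515)*(-291884 + 5*398) = (292108 + 35535)*(-291884 + 1990) = 327643*(-289894) = -94981739842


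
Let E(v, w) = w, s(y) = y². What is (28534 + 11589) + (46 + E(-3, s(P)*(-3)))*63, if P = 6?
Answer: 36217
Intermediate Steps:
(28534 + 11589) + (46 + E(-3, s(P)*(-3)))*63 = (28534 + 11589) + (46 + 6²*(-3))*63 = 40123 + (46 + 36*(-3))*63 = 40123 + (46 - 108)*63 = 40123 - 62*63 = 40123 - 3906 = 36217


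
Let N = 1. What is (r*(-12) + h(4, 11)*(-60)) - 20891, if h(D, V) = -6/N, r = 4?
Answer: -20579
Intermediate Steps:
h(D, V) = -6 (h(D, V) = -6/1 = -6*1 = -6)
(r*(-12) + h(4, 11)*(-60)) - 20891 = (4*(-12) - 6*(-60)) - 20891 = (-48 + 360) - 20891 = 312 - 20891 = -20579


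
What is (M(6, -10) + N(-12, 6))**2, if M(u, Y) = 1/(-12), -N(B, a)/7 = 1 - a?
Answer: 175561/144 ≈ 1219.2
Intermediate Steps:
N(B, a) = -7 + 7*a (N(B, a) = -7*(1 - a) = -7 + 7*a)
M(u, Y) = -1/12
(M(6, -10) + N(-12, 6))**2 = (-1/12 + (-7 + 7*6))**2 = (-1/12 + (-7 + 42))**2 = (-1/12 + 35)**2 = (419/12)**2 = 175561/144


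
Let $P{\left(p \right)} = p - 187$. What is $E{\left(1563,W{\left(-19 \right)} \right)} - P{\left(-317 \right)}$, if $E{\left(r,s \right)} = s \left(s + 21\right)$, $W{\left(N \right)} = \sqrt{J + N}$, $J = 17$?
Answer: $502 + 21 i \sqrt{2} \approx 502.0 + 29.698 i$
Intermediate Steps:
$W{\left(N \right)} = \sqrt{17 + N}$
$E{\left(r,s \right)} = s \left(21 + s\right)$
$P{\left(p \right)} = -187 + p$
$E{\left(1563,W{\left(-19 \right)} \right)} - P{\left(-317 \right)} = \sqrt{17 - 19} \left(21 + \sqrt{17 - 19}\right) - \left(-187 - 317\right) = \sqrt{-2} \left(21 + \sqrt{-2}\right) - -504 = i \sqrt{2} \left(21 + i \sqrt{2}\right) + 504 = 504 + i \sqrt{2} \left(21 + i \sqrt{2}\right)$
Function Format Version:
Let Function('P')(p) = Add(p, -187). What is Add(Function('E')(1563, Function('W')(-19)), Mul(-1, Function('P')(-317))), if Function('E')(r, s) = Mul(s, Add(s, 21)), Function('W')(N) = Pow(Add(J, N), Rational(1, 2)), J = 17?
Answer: Add(502, Mul(21, I, Pow(2, Rational(1, 2)))) ≈ Add(502.00, Mul(29.698, I))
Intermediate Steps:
Function('W')(N) = Pow(Add(17, N), Rational(1, 2))
Function('E')(r, s) = Mul(s, Add(21, s))
Function('P')(p) = Add(-187, p)
Add(Function('E')(1563, Function('W')(-19)), Mul(-1, Function('P')(-317))) = Add(Mul(Pow(Add(17, -19), Rational(1, 2)), Add(21, Pow(Add(17, -19), Rational(1, 2)))), Mul(-1, Add(-187, -317))) = Add(Mul(Pow(-2, Rational(1, 2)), Add(21, Pow(-2, Rational(1, 2)))), Mul(-1, -504)) = Add(Mul(Mul(I, Pow(2, Rational(1, 2))), Add(21, Mul(I, Pow(2, Rational(1, 2))))), 504) = Add(Mul(I, Pow(2, Rational(1, 2)), Add(21, Mul(I, Pow(2, Rational(1, 2))))), 504) = Add(504, Mul(I, Pow(2, Rational(1, 2)), Add(21, Mul(I, Pow(2, Rational(1, 2))))))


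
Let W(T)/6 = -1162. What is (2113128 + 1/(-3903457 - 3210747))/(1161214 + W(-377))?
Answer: 15033223670111/8211513053368 ≈ 1.8307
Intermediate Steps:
W(T) = -6972 (W(T) = 6*(-1162) = -6972)
(2113128 + 1/(-3903457 - 3210747))/(1161214 + W(-377)) = (2113128 + 1/(-3903457 - 3210747))/(1161214 - 6972) = (2113128 + 1/(-7114204))/1154242 = (2113128 - 1/7114204)*(1/1154242) = (15033223670111/7114204)*(1/1154242) = 15033223670111/8211513053368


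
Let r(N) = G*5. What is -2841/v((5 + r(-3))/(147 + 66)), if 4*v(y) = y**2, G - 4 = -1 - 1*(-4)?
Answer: -128893329/400 ≈ -3.2223e+5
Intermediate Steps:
G = 7 (G = 4 + (-1 - 1*(-4)) = 4 + (-1 + 4) = 4 + 3 = 7)
r(N) = 35 (r(N) = 7*5 = 35)
v(y) = y**2/4
-2841/v((5 + r(-3))/(147 + 66)) = -2841*4*(147 + 66)**2/(5 + 35)**2 = -2841/((40/213)**2/4) = -2841/((1/4)*(1600/45369)) = -2841/400/45369 = -2841*45369/400 = -128893329/400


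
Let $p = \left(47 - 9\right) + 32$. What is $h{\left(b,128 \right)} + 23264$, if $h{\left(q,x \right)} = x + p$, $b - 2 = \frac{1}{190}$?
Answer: $23462$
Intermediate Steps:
$p = 70$ ($p = 38 + 32 = 70$)
$b = \frac{381}{190}$ ($b = 2 + \frac{1}{190} = \frac{381}{190} \approx 2.0053$)
$h{\left(q,x \right)} = 70 + x$ ($h{\left(q,x \right)} = x + 70 = 70 + x$)
$h{\left(b,128 \right)} + 23264 = \left(70 + 128\right) + 23264 = 198 + 23264 = 23462$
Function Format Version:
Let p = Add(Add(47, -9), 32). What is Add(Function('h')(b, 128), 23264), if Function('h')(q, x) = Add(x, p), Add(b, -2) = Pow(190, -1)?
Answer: 23462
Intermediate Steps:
p = 70 (p = Add(38, 32) = 70)
b = Rational(381, 190) (b = Add(2, Pow(190, -1)) = Add(2, Rational(1, 190)) = Rational(381, 190) ≈ 2.0053)
Function('h')(q, x) = Add(70, x) (Function('h')(q, x) = Add(x, 70) = Add(70, x))
Add(Function('h')(b, 128), 23264) = Add(Add(70, 128), 23264) = Add(198, 23264) = 23462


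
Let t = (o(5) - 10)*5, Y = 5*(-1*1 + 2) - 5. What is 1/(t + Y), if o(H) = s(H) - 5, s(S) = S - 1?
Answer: -1/55 ≈ -0.018182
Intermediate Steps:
s(S) = -1 + S
o(H) = -6 + H (o(H) = (-1 + H) - 5 = -6 + H)
Y = 0 (Y = 5*(-1 + 2) - 5 = 5*1 - 5 = 5 - 5 = 0)
t = -55 (t = ((-6 + 5) - 10)*5 = (-1 - 10)*5 = -11*5 = -55)
1/(t + Y) = 1/(-55 + 0) = 1/(-55) = -1/55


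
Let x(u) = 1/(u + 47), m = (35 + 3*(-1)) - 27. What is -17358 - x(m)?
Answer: -902617/52 ≈ -17358.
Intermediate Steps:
m = 5 (m = (35 - 3) - 27 = 32 - 27 = 5)
x(u) = 1/(47 + u)
-17358 - x(m) = -17358 - 1/(47 + 5) = -17358 - 1/52 = -902617/52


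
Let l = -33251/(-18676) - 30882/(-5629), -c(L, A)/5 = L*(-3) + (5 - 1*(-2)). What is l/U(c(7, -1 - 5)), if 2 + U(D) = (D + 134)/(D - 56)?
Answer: 763922111/1321599136 ≈ 0.57803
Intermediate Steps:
c(L, A) = -35 + 15*L (c(L, A) = -5*(L*(-3) + (5 - 1*(-2))) = -5*(-3*L + (5 + 2)) = -5*(-3*L + 7) = -5*(7 - 3*L) = -35 + 15*L)
U(D) = -2 + (134 + D)/(-56 + D) (U(D) = -2 + (D + 134)/(D - 56) = -2 + (134 + D)/(-56 + D))
l = 763922111/105127204 (l = -33251*(-1/18676) - 30882*(-1/5629) = 33251/18676 + 30882/5629 = 763922111/105127204 ≈ 7.2666)
l/U(c(7, -1 - 5)) = 763922111/(105127204*(((246 - (-35 + 15*7))/(-56 + (-35 + 15*7))))) = 763922111/(105127204*(((246 - (-35 + 105))/(-56 + (-35 + 105))))) = 763922111/(105127204*(((246 - 1*70)/(-56 + 70)))) = 763922111/(105127204*(((246 - 70)/14))) = 763922111/(105127204*(((1/14)*176))) = 763922111/(105127204*(88/7)) = (763922111/105127204)*(7/88) = 763922111/1321599136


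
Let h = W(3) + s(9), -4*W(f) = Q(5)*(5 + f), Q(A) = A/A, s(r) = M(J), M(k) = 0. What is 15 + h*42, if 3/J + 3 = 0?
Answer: -69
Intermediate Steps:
J = -1 (J = 3/(-3 + 0) = 3/(-3) = 3*(-1/3) = -1)
s(r) = 0
Q(A) = 1
W(f) = -5/4 - f/4 (W(f) = -(5 + f)/4 = -5/4 - f/4)
h = -2 (h = (-5/4 - 1/4*3) + 0 = (-5/4 - 3/4) + 0 = -2 + 0 = -2)
15 + h*42 = 15 - 2*42 = 15 - 84 = -69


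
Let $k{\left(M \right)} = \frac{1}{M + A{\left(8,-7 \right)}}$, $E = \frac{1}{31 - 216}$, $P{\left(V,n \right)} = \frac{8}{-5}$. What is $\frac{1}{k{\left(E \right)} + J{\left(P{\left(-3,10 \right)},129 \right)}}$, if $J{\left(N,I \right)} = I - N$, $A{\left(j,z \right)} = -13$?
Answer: $\frac{12030}{1570193} \approx 0.0076615$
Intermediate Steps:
$P{\left(V,n \right)} = - \frac{8}{5}$ ($P{\left(V,n \right)} = 8 \left(- \frac{1}{5}\right) = - \frac{8}{5}$)
$E = - \frac{1}{185}$ ($E = \frac{1}{-185} = - \frac{1}{185} \approx -0.0054054$)
$k{\left(M \right)} = \frac{1}{-13 + M}$ ($k{\left(M \right)} = \frac{1}{M - 13} = \frac{1}{-13 + M}$)
$\frac{1}{k{\left(E \right)} + J{\left(P{\left(-3,10 \right)},129 \right)}} = \frac{1}{\frac{1}{-13 - \frac{1}{185}} + \left(129 - - \frac{8}{5}\right)} = \frac{1}{\frac{1}{- \frac{2406}{185}} + \left(129 + \frac{8}{5}\right)} = \frac{1}{- \frac{185}{2406} + \frac{653}{5}} = \frac{1}{\frac{1570193}{12030}} = \frac{12030}{1570193}$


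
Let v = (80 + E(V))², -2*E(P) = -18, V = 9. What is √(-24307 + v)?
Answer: I*√16386 ≈ 128.01*I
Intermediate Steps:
E(P) = 9 (E(P) = -½*(-18) = 9)
v = 7921 (v = (80 + 9)² = 89² = 7921)
√(-24307 + v) = √(-24307 + 7921) = √(-16386) = I*√16386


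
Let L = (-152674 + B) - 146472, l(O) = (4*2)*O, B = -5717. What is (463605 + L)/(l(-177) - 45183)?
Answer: -52914/15533 ≈ -3.4066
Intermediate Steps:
l(O) = 8*O
L = -304863 (L = (-152674 - 5717) - 146472 = -158391 - 146472 = -304863)
(463605 + L)/(l(-177) - 45183) = (463605 - 304863)/(8*(-177) - 45183) = 158742/(-1416 - 45183) = 158742/(-46599) = 158742*(-1/46599) = -52914/15533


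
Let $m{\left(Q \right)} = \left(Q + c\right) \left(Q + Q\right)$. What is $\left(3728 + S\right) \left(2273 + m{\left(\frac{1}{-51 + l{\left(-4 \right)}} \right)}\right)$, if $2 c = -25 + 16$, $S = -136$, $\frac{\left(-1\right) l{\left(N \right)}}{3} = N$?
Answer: $\frac{12419648912}{1521} \approx 8.1654 \cdot 10^{6}$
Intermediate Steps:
$l{\left(N \right)} = - 3 N$
$c = - \frac{9}{2}$ ($c = \frac{-25 + 16}{2} = \frac{1}{2} \left(-9\right) = - \frac{9}{2} \approx -4.5$)
$m{\left(Q \right)} = 2 Q \left(- \frac{9}{2} + Q\right)$ ($m{\left(Q \right)} = \left(Q - \frac{9}{2}\right) \left(Q + Q\right) = \left(- \frac{9}{2} + Q\right) 2 Q = 2 Q \left(- \frac{9}{2} + Q\right)$)
$\left(3728 + S\right) \left(2273 + m{\left(\frac{1}{-51 + l{\left(-4 \right)}} \right)}\right) = \left(3728 - 136\right) \left(2273 + \frac{-9 + \frac{2}{-51 - -12}}{-51 - -12}\right) = 3592 \left(2273 + \frac{-9 + \frac{2}{-51 + 12}}{-51 + 12}\right) = 3592 \left(2273 + \frac{-9 + \frac{2}{-39}}{-39}\right) = 3592 \left(2273 - \frac{-9 + 2 \left(- \frac{1}{39}\right)}{39}\right) = 3592 \left(2273 - \frac{-9 - \frac{2}{39}}{39}\right) = 3592 \left(2273 - - \frac{353}{1521}\right) = 3592 \left(2273 + \frac{353}{1521}\right) = 3592 \cdot \frac{3457586}{1521} = \frac{12419648912}{1521}$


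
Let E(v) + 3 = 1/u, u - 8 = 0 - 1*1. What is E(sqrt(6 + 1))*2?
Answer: -40/7 ≈ -5.7143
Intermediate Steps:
u = 7 (u = 8 + (0 - 1*1) = 8 + (0 - 1) = 8 - 1 = 7)
E(v) = -20/7 (E(v) = -3 + 1/7 = -20/7)
E(sqrt(6 + 1))*2 = -20/7*2 = -40/7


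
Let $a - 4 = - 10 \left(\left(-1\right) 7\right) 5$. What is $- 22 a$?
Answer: $-7788$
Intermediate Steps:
$a = 354$ ($a = 4 + - 10 \left(\left(-1\right) 7\right) 5 = 4 + \left(-10\right) \left(-7\right) 5 = 4 + 70 \cdot 5 = 4 + 350 = 354$)
$- 22 a = \left(-22\right) 354 = -7788$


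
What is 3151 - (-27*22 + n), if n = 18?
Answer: 3727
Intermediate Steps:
3151 - (-27*22 + n) = 3151 - (-27*22 + 18) = 3151 - (-594 + 18) = 3151 - 1*(-576) = 3151 + 576 = 3727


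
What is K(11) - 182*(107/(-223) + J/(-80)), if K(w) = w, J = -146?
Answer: -1042849/4460 ≈ -233.82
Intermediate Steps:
K(11) - 182*(107/(-223) + J/(-80)) = 11 - 182*(107/(-223) - 146/(-80)) = 11 - 182*(107*(-1/223) - 146*(-1/80)) = 11 - 182*(-107/223 + 73/40) = 11 - 182*11999/8920 = 11 - 1091909/4460 = -1042849/4460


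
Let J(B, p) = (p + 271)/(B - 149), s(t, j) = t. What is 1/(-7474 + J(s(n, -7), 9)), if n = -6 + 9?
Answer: -73/545742 ≈ -0.00013376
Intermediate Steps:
n = 3
J(B, p) = (271 + p)/(-149 + B)
1/(-7474 + J(s(n, -7), 9)) = 1/(-7474 + (271 + 9)/(-149 + 3)) = 1/(-7474 + 280/(-146)) = 1/(-7474 - 1/146*280) = 1/(-7474 - 140/73) = 1/(-545742/73) = -73/545742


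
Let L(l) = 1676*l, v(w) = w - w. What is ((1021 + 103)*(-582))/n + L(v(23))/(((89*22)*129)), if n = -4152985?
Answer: 654168/4152985 ≈ 0.15752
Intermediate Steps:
v(w) = 0
((1021 + 103)*(-582))/n + L(v(23))/(((89*22)*129)) = ((1021 + 103)*(-582))/(-4152985) + (1676*0)/(((89*22)*129)) = (1124*(-582))*(-1/4152985) + 0/((1958*129)) = -654168*(-1/4152985) + 0/252582 = 654168/4152985 + 0*(1/252582) = 654168/4152985 + 0 = 654168/4152985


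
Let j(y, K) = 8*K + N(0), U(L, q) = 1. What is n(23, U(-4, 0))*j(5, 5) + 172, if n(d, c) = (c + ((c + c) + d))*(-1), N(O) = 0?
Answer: -868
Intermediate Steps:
j(y, K) = 8*K (j(y, K) = 8*K + 0 = 8*K)
n(d, c) = -d - 3*c (n(d, c) = (c + (2*c + d))*(-1) = (c + (d + 2*c))*(-1) = (d + 3*c)*(-1) = -d - 3*c)
n(23, U(-4, 0))*j(5, 5) + 172 = (-1*23 - 3*1)*(8*5) + 172 = (-23 - 3)*40 + 172 = -26*40 + 172 = -1040 + 172 = -868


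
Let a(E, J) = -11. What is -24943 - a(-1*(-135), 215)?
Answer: -24932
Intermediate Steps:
-24943 - a(-1*(-135), 215) = -24943 - 1*(-11) = -24943 + 11 = -24932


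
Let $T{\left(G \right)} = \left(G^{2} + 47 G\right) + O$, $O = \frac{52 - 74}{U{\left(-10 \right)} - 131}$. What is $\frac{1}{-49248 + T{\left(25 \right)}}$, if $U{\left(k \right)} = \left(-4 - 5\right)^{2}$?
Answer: $- \frac{25}{1186189} \approx -2.1076 \cdot 10^{-5}$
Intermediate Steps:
$U{\left(k \right)} = 81$ ($U{\left(k \right)} = \left(-9\right)^{2} = 81$)
$O = \frac{11}{25}$ ($O = \frac{52 - 74}{81 - 131} = - \frac{22}{-50} = \left(-22\right) \left(- \frac{1}{50}\right) = \frac{11}{25} \approx 0.44$)
$T{\left(G \right)} = \frac{11}{25} + G^{2} + 47 G$ ($T{\left(G \right)} = \left(G^{2} + 47 G\right) + \frac{11}{25} = \frac{11}{25} + G^{2} + 47 G$)
$\frac{1}{-49248 + T{\left(25 \right)}} = \frac{1}{-49248 + \left(\frac{11}{25} + 25^{2} + 47 \cdot 25\right)} = \frac{1}{-49248 + \left(\frac{11}{25} + 625 + 1175\right)} = \frac{1}{-49248 + \frac{45011}{25}} = \frac{1}{- \frac{1186189}{25}} = - \frac{25}{1186189}$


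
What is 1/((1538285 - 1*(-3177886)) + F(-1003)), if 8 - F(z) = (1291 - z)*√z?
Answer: 4716179/22247622583349 + 2294*I*√1003/22247622583349 ≈ 2.1199e-7 + 3.2656e-9*I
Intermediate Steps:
F(z) = 8 - √z*(1291 - z) (F(z) = 8 - (1291 - z)*√z = 8 - √z*(1291 - z))
1/((1538285 - 1*(-3177886)) + F(-1003)) = 1/((1538285 - 1*(-3177886)) + (8 + (-1003)^(3/2) - 1291*I*√1003)) = 1/((1538285 + 3177886) + (8 - 1003*I*√1003 - 1291*I*√1003)) = 1/(4716171 + (8 - 1003*I*√1003 - 1291*I*√1003)) = 1/(4716171 + (8 - 2294*I*√1003)) = 1/(4716179 - 2294*I*√1003)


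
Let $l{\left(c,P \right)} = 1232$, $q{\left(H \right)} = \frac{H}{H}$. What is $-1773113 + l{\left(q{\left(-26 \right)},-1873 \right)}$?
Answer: $-1771881$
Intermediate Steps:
$q{\left(H \right)} = 1$
$-1773113 + l{\left(q{\left(-26 \right)},-1873 \right)} = -1773113 + 1232 = -1771881$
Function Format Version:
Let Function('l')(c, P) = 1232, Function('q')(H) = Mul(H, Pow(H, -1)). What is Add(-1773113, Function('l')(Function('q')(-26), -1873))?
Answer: -1771881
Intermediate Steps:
Function('q')(H) = 1
Add(-1773113, Function('l')(Function('q')(-26), -1873)) = Add(-1773113, 1232) = -1771881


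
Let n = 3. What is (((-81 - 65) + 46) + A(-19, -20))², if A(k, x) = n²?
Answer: 8281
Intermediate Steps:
A(k, x) = 9 (A(k, x) = 3² = 9)
(((-81 - 65) + 46) + A(-19, -20))² = (((-81 - 65) + 46) + 9)² = ((-146 + 46) + 9)² = (-100 + 9)² = (-91)² = 8281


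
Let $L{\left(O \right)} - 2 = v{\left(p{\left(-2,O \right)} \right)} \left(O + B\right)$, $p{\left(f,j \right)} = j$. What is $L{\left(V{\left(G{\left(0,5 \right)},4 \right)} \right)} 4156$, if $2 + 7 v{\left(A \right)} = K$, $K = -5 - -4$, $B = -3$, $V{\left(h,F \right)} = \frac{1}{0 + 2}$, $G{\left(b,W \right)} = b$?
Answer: $\frac{89354}{7} \approx 12765.0$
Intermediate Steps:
$V{\left(h,F \right)} = \frac{1}{2}$
$K = -1$ ($K = -5 + 4 = -1$)
$v{\left(A \right)} = - \frac{3}{7}$ ($v{\left(A \right)} = - \frac{2}{7} + \frac{1}{7} \left(-1\right) = - \frac{2}{7} - \frac{1}{7} = - \frac{3}{7}$)
$L{\left(O \right)} = \frac{23}{7} - \frac{3 O}{7}$ ($L{\left(O \right)} = 2 - \frac{3 \left(O - 3\right)}{7} = 2 - \frac{3 \left(-3 + O\right)}{7} = 2 - \left(- \frac{9}{7} + \frac{3 O}{7}\right) = \frac{23}{7} - \frac{3 O}{7}$)
$L{\left(V{\left(G{\left(0,5 \right)},4 \right)} \right)} 4156 = \left(\frac{23}{7} - \frac{3}{14}\right) 4156 = \frac{43}{14} \cdot 4156 = \frac{89354}{7}$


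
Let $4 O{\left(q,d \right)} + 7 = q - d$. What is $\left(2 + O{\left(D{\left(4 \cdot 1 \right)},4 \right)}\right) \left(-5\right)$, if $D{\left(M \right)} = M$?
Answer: $- \frac{5}{4} \approx -1.25$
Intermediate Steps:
$O{\left(q,d \right)} = - \frac{7}{4} - \frac{d}{4} + \frac{q}{4}$ ($O{\left(q,d \right)} = - \frac{7}{4} + \frac{q - d}{4} = - \frac{7}{4} - \left(- \frac{q}{4} + \frac{d}{4}\right) = - \frac{7}{4} - \frac{d}{4} + \frac{q}{4}$)
$\left(2 + O{\left(D{\left(4 \cdot 1 \right)},4 \right)}\right) \left(-5\right) = \left(2 - \left(\frac{11}{4} - 1 \cdot 1\right)\right) \left(-5\right) = \left(2 - \frac{7}{4}\right) \left(-5\right) = \frac{1}{4} \left(-5\right) = - \frac{5}{4}$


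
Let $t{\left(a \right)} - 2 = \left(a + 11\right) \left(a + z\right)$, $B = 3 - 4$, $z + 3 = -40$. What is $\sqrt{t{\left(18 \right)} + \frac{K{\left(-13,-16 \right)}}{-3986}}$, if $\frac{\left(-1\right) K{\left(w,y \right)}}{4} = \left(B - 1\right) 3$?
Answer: $\frac{i \sqrt{2871815343}}{1993} \approx 26.889 i$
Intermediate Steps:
$z = -43$ ($z = -3 - 40 = -43$)
$B = -1$ ($B = 3 - 4 = -1$)
$t{\left(a \right)} = 2 + \left(-43 + a\right) \left(11 + a\right)$ ($t{\left(a \right)} = 2 + \left(a + 11\right) \left(a - 43\right) = 2 + \left(11 + a\right) \left(-43 + a\right) = 2 + \left(-43 + a\right) \left(11 + a\right)$)
$K{\left(w,y \right)} = 24$ ($K{\left(w,y \right)} = - 4 \left(-1 - 1\right) 3 = - 4 \left(\left(-2\right) 3\right) = \left(-4\right) \left(-6\right) = 24$)
$\sqrt{t{\left(18 \right)} + \frac{K{\left(-13,-16 \right)}}{-3986}} = \sqrt{\left(-471 + 18^{2} - 576\right) + \frac{24}{-3986}} = \sqrt{\left(-471 + 324 - 576\right) + 24 \left(- \frac{1}{3986}\right)} = \sqrt{-723 - \frac{12}{1993}} = \sqrt{- \frac{1440951}{1993}} = \frac{i \sqrt{2871815343}}{1993}$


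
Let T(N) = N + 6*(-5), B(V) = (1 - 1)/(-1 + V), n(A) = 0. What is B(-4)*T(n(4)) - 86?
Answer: -86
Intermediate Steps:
B(V) = 0 (B(V) = 0/(-1 + V) = 0)
T(N) = -30 + N (T(N) = N - 30 = -30 + N)
B(-4)*T(n(4)) - 86 = 0*(-30 + 0) - 86 = 0*(-30) - 86 = 0 - 86 = -86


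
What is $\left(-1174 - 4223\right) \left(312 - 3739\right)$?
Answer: $18495519$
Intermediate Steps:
$\left(-1174 - 4223\right) \left(312 - 3739\right) = \left(-5397\right) \left(-3427\right) = 18495519$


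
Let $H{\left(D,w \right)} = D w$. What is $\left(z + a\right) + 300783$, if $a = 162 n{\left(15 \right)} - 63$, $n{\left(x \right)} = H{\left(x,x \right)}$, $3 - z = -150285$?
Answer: $487458$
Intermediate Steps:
$z = 150288$ ($z = 3 - -150285 = 3 + 150285 = 150288$)
$n{\left(x \right)} = x^{2}$ ($n{\left(x \right)} = x x = x^{2}$)
$a = 36387$ ($a = 162 \cdot 15^{2} - 63 = 162 \cdot 225 - 63 = 36450 - 63 = 36387$)
$\left(z + a\right) + 300783 = \left(150288 + 36387\right) + 300783 = 186675 + 300783 = 487458$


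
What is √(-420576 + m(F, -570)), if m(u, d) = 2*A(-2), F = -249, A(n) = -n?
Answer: 2*I*√105143 ≈ 648.52*I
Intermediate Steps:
m(u, d) = 4 (m(u, d) = 2*(-1*(-2)) = 2*2 = 4)
√(-420576 + m(F, -570)) = √(-420576 + 4) = √(-420572) = 2*I*√105143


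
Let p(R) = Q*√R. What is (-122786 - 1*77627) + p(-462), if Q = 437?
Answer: -200413 + 437*I*√462 ≈ -2.0041e+5 + 9393.0*I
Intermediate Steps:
p(R) = 437*√R
(-122786 - 1*77627) + p(-462) = (-122786 - 1*77627) + 437*√(-462) = (-122786 - 77627) + 437*(I*√462) = -200413 + 437*I*√462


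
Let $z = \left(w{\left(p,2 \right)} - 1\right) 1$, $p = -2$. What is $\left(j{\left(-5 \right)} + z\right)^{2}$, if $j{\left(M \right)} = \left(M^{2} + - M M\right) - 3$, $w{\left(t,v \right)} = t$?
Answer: $36$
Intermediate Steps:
$z = -3$ ($z = \left(-2 - 1\right) 1 = \left(-3\right) 1 = -3$)
$j{\left(M \right)} = -3$ ($j{\left(M \right)} = \left(M^{2} - M^{2}\right) - 3 = 0 - 3 = -3$)
$\left(j{\left(-5 \right)} + z\right)^{2} = \left(-3 - 3\right)^{2} = \left(-6\right)^{2} = 36$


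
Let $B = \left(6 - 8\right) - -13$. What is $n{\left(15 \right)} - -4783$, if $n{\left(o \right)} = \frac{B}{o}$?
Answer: $\frac{71756}{15} \approx 4783.7$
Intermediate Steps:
$B = 11$ ($B = -2 + 13 = 11$)
$n{\left(o \right)} = \frac{11}{o}$
$n{\left(15 \right)} - -4783 = \frac{11}{15} - -4783 = 11 \cdot \frac{1}{15} + 4783 = \frac{11}{15} + 4783 = \frac{71756}{15}$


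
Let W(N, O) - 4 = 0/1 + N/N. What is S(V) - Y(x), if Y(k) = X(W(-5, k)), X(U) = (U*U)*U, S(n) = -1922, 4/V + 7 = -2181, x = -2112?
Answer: -2047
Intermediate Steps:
W(N, O) = 5 (W(N, O) = 4 + (0/1 + N/N) = 4 + (0*1 + 1) = 4 + (0 + 1) = 4 + 1 = 5)
V = -1/547 (V = 4/(-7 - 2181) = 4/(-2188) = 4*(-1/2188) = -1/547 ≈ -0.0018282)
X(U) = U**3 (X(U) = U**2*U = U**3)
Y(k) = 125 (Y(k) = 5**3 = 125)
S(V) - Y(x) = -1922 - 1*125 = -1922 - 125 = -2047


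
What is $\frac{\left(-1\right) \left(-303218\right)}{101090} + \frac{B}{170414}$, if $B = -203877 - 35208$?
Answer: $\frac{13751744801}{8613575630} \approx 1.5965$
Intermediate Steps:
$B = -239085$
$\frac{\left(-1\right) \left(-303218\right)}{101090} + \frac{B}{170414} = \frac{\left(-1\right) \left(-303218\right)}{101090} - \frac{239085}{170414} = 303218 \cdot \frac{1}{101090} - \frac{239085}{170414} = \frac{151609}{50545} - \frac{239085}{170414} = \frac{13751744801}{8613575630}$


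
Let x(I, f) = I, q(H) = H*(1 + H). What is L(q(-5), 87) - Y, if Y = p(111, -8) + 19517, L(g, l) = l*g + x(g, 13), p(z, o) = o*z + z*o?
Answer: -15981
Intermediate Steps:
p(z, o) = 2*o*z (p(z, o) = o*z + o*z = 2*o*z)
L(g, l) = g + g*l (L(g, l) = l*g + g = g*l + g = g + g*l)
Y = 17741 (Y = 2*(-8)*111 + 19517 = -1776 + 19517 = 17741)
L(q(-5), 87) - Y = (-5*(1 - 5))*(1 + 87) - 1*17741 = -5*(-4)*88 - 17741 = 20*88 - 17741 = 1760 - 17741 = -15981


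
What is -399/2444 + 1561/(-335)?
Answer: -3948749/818740 ≈ -4.8230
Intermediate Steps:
-399/2444 + 1561/(-335) = -399*1/2444 + 1561*(-1/335) = -399/2444 - 1561/335 = -3948749/818740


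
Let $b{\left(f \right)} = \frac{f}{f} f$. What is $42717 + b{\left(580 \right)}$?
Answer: $43297$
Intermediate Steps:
$b{\left(f \right)} = f$ ($b{\left(f \right)} = 1 f = f$)
$42717 + b{\left(580 \right)} = 42717 + 580 = 43297$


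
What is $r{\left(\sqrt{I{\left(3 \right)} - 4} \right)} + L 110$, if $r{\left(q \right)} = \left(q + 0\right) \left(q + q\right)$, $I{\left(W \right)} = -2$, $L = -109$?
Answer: $-12002$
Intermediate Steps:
$r{\left(q \right)} = 2 q^{2}$ ($r{\left(q \right)} = q 2 q = 2 q^{2}$)
$r{\left(\sqrt{I{\left(3 \right)} - 4} \right)} + L 110 = 2 \left(\sqrt{-2 - 4}\right)^{2} - 11990 = 2 \left(\sqrt{-6}\right)^{2} - 11990 = 2 \left(i \sqrt{6}\right)^{2} - 11990 = 2 \left(-6\right) - 11990 = -12 - 11990 = -12002$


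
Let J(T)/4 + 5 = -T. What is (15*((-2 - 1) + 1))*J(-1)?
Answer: 480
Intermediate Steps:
J(T) = -20 - 4*T (J(T) = -20 + 4*(-T) = -20 - 4*T)
(15*((-2 - 1) + 1))*J(-1) = (15*((-2 - 1) + 1))*(-20 - 4*(-1)) = (15*(-3 + 1))*(-20 + 4) = (15*(-2))*(-16) = -30*(-16) = 480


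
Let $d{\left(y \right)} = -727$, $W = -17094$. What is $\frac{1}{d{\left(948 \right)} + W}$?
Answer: $- \frac{1}{17821} \approx -5.6114 \cdot 10^{-5}$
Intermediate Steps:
$\frac{1}{d{\left(948 \right)} + W} = \frac{1}{-727 - 17094} = \frac{1}{-17821} = - \frac{1}{17821}$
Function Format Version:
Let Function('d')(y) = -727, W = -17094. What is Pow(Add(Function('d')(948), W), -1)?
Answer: Rational(-1, 17821) ≈ -5.6114e-5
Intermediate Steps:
Pow(Add(Function('d')(948), W), -1) = Pow(Add(-727, -17094), -1) = Pow(-17821, -1) = Rational(-1, 17821)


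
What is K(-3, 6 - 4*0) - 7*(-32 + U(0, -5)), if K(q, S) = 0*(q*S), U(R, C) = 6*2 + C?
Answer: 175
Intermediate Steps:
U(R, C) = 12 + C
K(q, S) = 0 (K(q, S) = 0*(S*q) = 0)
K(-3, 6 - 4*0) - 7*(-32 + U(0, -5)) = 0 - 7*(-32 + (12 - 5)) = 0 - 7*(-32 + 7) = 0 - 7*(-25) = 0 - 1*(-175) = 0 + 175 = 175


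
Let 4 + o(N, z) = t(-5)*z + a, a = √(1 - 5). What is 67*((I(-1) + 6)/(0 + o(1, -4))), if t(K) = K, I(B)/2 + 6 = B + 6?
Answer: 1072/65 - 134*I/65 ≈ 16.492 - 2.0615*I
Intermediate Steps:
I(B) = 2*B (I(B) = -12 + 2*(B + 6) = -12 + 2*(6 + B) = -12 + (12 + 2*B) = 2*B)
a = 2*I (a = √(-4) = 2*I ≈ 2.0*I)
o(N, z) = -4 - 5*z + 2*I (o(N, z) = -4 + (-5*z + 2*I) = -4 - 5*z + 2*I)
67*((I(-1) + 6)/(0 + o(1, -4))) = 67*((2*(-1) + 6)/(0 + (-4 - 5*(-4) + 2*I))) = 67*((-2 + 6)/(0 + (-4 + 20 + 2*I))) = 67*(4/(0 + (16 + 2*I))) = 67*(4/(16 + 2*I)) = 67*(((16 - 2*I)/260)*4) = 67*((16 - 2*I)/65) = 67*(16 - 2*I)/65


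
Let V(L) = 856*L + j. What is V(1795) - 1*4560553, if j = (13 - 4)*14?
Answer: -3023907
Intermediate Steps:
j = 126 (j = 9*14 = 126)
V(L) = 126 + 856*L (V(L) = 856*L + 126 = 126 + 856*L)
V(1795) - 1*4560553 = (126 + 856*1795) - 1*4560553 = (126 + 1536520) - 4560553 = 1536646 - 4560553 = -3023907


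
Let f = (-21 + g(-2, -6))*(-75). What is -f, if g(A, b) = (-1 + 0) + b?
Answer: -2100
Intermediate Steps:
g(A, b) = -1 + b
f = 2100 (f = (-21 + (-1 - 6))*(-75) = (-21 - 7)*(-75) = -28*(-75) = 2100)
-f = -1*2100 = -2100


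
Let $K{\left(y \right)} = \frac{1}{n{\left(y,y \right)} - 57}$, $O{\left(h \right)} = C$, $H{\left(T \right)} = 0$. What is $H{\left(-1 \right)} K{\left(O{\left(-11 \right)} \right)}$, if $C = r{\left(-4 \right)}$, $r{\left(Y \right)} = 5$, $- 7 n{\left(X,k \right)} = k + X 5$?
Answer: $0$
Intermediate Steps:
$n{\left(X,k \right)} = - \frac{5 X}{7} - \frac{k}{7}$ ($n{\left(X,k \right)} = - \frac{k + X 5}{7} = - \frac{k + 5 X}{7} = - \frac{5 X}{7} - \frac{k}{7}$)
$C = 5$
$O{\left(h \right)} = 5$
$K{\left(y \right)} = \frac{1}{-57 - \frac{6 y}{7}}$ ($K{\left(y \right)} = \frac{1}{\left(- \frac{5 y}{7} - \frac{y}{7}\right) - 57} = \frac{1}{- \frac{6 y}{7} - 57} = \frac{1}{-57 - \frac{6 y}{7}}$)
$H{\left(-1 \right)} K{\left(O{\left(-11 \right)} \right)} = 0 \left(- \frac{7}{399 + 6 \cdot 5}\right) = 0 \left(- \frac{7}{399 + 30}\right) = 0 \left(- \frac{7}{429}\right) = 0$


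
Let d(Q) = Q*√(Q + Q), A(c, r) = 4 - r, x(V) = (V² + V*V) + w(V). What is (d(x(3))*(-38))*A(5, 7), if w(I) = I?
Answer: 2394*√42 ≈ 15515.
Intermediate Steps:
x(V) = V + 2*V² (x(V) = (V² + V*V) + V = (V² + V²) + V = 2*V² + V = V + 2*V²)
d(Q) = √2*Q^(3/2) (d(Q) = Q*√(2*Q) = Q*(√2*√Q) = √2*Q^(3/2))
(d(x(3))*(-38))*A(5, 7) = ((√2*(3*(1 + 2*3))^(3/2))*(-38))*(4 - 1*7) = ((√2*(3*(1 + 6))^(3/2))*(-38))*(4 - 7) = ((√2*(3*7)^(3/2))*(-38))*(-3) = ((√2*21^(3/2))*(-38))*(-3) = ((√2*(21*√21))*(-38))*(-3) = ((21*√42)*(-38))*(-3) = -798*√42*(-3) = 2394*√42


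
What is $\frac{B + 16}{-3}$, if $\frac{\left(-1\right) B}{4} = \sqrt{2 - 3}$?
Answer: $- \frac{16}{3} + \frac{4 i}{3} \approx -5.3333 + 1.3333 i$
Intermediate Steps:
$B = - 4 i$ ($B = - 4 \sqrt{2 - 3} = - 4 \sqrt{-1} = - 4 i \approx - 4.0 i$)
$\frac{B + 16}{-3} = \frac{- 4 i + 16}{-3} = \left(16 - 4 i\right) \left(- \frac{1}{3}\right) = - \frac{16}{3} + \frac{4 i}{3}$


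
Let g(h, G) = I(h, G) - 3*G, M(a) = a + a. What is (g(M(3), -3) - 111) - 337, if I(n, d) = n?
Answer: -433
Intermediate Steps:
M(a) = 2*a
g(h, G) = h - 3*G
(g(M(3), -3) - 111) - 337 = ((2*3 - 3*(-3)) - 111) - 337 = ((6 + 9) - 111) - 337 = (15 - 111) - 337 = -96 - 337 = -433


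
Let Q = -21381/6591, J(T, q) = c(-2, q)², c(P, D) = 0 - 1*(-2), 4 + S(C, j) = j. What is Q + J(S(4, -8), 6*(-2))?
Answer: 1661/2197 ≈ 0.75603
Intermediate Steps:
S(C, j) = -4 + j
c(P, D) = 2 (c(P, D) = 0 + 2 = 2)
J(T, q) = 4 (J(T, q) = 2² = 4)
Q = -7127/2197 (Q = -21381*1/6591 = -7127/2197 ≈ -3.2440)
Q + J(S(4, -8), 6*(-2)) = -7127/2197 + 4 = 1661/2197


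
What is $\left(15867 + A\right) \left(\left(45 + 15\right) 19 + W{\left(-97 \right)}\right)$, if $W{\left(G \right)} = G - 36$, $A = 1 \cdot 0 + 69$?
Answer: $16047552$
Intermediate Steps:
$A = 69$ ($A = 0 + 69 = 69$)
$W{\left(G \right)} = -36 + G$ ($W{\left(G \right)} = G - 36 = -36 + G$)
$\left(15867 + A\right) \left(\left(45 + 15\right) 19 + W{\left(-97 \right)}\right) = \left(15867 + 69\right) \left(\left(45 + 15\right) 19 - 133\right) = 15936 \left(60 \cdot 19 - 133\right) = 15936 \left(1140 - 133\right) = 15936 \cdot 1007 = 16047552$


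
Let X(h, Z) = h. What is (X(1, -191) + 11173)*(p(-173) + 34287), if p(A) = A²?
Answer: 717549584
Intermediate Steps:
(X(1, -191) + 11173)*(p(-173) + 34287) = (1 + 11173)*((-173)² + 34287) = 11174*(29929 + 34287) = 11174*64216 = 717549584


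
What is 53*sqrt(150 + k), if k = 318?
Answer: 318*sqrt(13) ≈ 1146.6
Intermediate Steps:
53*sqrt(150 + k) = 53*sqrt(150 + 318) = 53*sqrt(468) = 53*(6*sqrt(13)) = 318*sqrt(13)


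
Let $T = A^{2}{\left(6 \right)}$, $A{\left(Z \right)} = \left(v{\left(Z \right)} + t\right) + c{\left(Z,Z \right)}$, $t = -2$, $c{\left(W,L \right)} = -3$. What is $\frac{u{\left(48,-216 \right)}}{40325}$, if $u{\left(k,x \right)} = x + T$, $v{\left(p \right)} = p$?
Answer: $- \frac{43}{8065} \approx -0.0053317$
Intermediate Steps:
$A{\left(Z \right)} = -5 + Z$ ($A{\left(Z \right)} = \left(Z - 2\right) - 3 = \left(-2 + Z\right) - 3 = -5 + Z$)
$T = 1$ ($T = \left(-5 + 6\right)^{2} = 1^{2} = 1$)
$u{\left(k,x \right)} = 1 + x$ ($u{\left(k,x \right)} = x + 1 = 1 + x$)
$\frac{u{\left(48,-216 \right)}}{40325} = \frac{1 - 216}{40325} = \left(-215\right) \frac{1}{40325} = - \frac{43}{8065}$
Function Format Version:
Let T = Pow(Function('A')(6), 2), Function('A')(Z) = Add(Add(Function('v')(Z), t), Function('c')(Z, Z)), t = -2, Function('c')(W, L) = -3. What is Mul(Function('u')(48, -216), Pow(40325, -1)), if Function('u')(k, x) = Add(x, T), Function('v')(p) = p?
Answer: Rational(-43, 8065) ≈ -0.0053317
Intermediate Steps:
Function('A')(Z) = Add(-5, Z) (Function('A')(Z) = Add(Add(Z, -2), -3) = Add(Add(-2, Z), -3) = Add(-5, Z))
T = 1 (T = Pow(Add(-5, 6), 2) = Pow(1, 2) = 1)
Function('u')(k, x) = Add(1, x) (Function('u')(k, x) = Add(x, 1) = Add(1, x))
Mul(Function('u')(48, -216), Pow(40325, -1)) = Mul(Add(1, -216), Pow(40325, -1)) = Mul(-215, Rational(1, 40325)) = Rational(-43, 8065)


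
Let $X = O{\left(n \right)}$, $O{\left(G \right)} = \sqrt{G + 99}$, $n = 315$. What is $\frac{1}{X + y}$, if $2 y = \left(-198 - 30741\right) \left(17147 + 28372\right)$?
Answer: $- \frac{312958298}{220371516645877625} - \frac{4 \sqrt{46}}{661114549937632875} \approx -1.4201 \cdot 10^{-9}$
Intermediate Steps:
$y = - \frac{1408312341}{2}$ ($y = \frac{\left(-198 - 30741\right) \left(17147 + 28372\right)}{2} = \frac{\left(-30939\right) 45519}{2} = \frac{1}{2} \left(-1408312341\right) = - \frac{1408312341}{2} \approx -7.0416 \cdot 10^{8}$)
$O{\left(G \right)} = \sqrt{99 + G}$
$X = 3 \sqrt{46}$ ($X = \sqrt{99 + 315} = \sqrt{414} = 3 \sqrt{46} \approx 20.347$)
$\frac{1}{X + y} = \frac{1}{3 \sqrt{46} - \frac{1408312341}{2}} = \frac{1}{- \frac{1408312341}{2} + 3 \sqrt{46}}$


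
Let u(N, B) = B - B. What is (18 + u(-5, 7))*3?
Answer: 54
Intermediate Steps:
u(N, B) = 0
(18 + u(-5, 7))*3 = (18 + 0)*3 = 18*3 = 54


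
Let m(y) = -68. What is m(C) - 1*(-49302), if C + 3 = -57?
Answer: 49234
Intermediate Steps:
C = -60 (C = -3 - 57 = -60)
m(C) - 1*(-49302) = -68 - 1*(-49302) = -68 + 49302 = 49234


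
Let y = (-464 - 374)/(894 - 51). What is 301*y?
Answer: -252238/843 ≈ -299.21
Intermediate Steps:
y = -838/843 ≈ -0.99407
301*y = 301*(-838/843) = -252238/843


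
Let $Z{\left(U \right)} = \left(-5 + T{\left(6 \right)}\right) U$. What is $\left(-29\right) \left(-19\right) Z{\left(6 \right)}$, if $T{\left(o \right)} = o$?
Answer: $3306$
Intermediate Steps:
$Z{\left(U \right)} = U$ ($Z{\left(U \right)} = \left(-5 + 6\right) U = 1 U = U$)
$\left(-29\right) \left(-19\right) Z{\left(6 \right)} = \left(-29\right) \left(-19\right) 6 = 551 \cdot 6 = 3306$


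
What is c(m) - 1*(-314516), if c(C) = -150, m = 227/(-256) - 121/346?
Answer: 314366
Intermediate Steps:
m = -54759/44288 (m = 227*(-1/256) - 121*1/346 = -227/256 - 121/346 = -54759/44288 ≈ -1.2364)
c(m) - 1*(-314516) = -150 - 1*(-314516) = -150 + 314516 = 314366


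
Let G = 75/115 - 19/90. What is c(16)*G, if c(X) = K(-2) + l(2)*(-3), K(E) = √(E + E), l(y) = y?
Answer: -913/345 + 913*I/1035 ≈ -2.6464 + 0.88213*I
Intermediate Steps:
K(E) = √2*√E (K(E) = √(2*E) = √2*√E)
c(X) = -6 + 2*I (c(X) = √2*√(-2) + 2*(-3) = √2*(I*√2) - 6 = 2*I - 6 = -6 + 2*I)
G = 913/2070 (G = 75*(1/115) - 19*1/90 = 15/23 - 19/90 = 913/2070 ≈ 0.44106)
c(16)*G = (-6 + 2*I)*(913/2070) = -913/345 + 913*I/1035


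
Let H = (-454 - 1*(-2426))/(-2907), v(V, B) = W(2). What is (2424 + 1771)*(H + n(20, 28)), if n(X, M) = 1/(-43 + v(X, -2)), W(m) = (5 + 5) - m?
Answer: -3549809/1197 ≈ -2965.6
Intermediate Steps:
W(m) = 10 - m
v(V, B) = 8 (v(V, B) = 10 - 1*2 = 10 - 2 = 8)
n(X, M) = -1/35 (n(X, M) = 1/(-43 + 8) = 1/(-35) = -1/35)
H = -116/171 (H = (-454 + 2426)*(-1/2907) = 1972*(-1/2907) = -116/171 ≈ -0.67836)
(2424 + 1771)*(H + n(20, 28)) = (2424 + 1771)*(-116/171 - 1/35) = 4195*(-4231/5985) = -3549809/1197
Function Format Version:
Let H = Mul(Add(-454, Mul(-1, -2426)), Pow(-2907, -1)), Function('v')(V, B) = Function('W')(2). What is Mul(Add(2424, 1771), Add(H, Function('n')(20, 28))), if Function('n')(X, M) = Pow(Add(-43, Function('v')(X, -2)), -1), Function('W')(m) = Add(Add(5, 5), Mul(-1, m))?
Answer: Rational(-3549809, 1197) ≈ -2965.6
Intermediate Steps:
Function('W')(m) = Add(10, Mul(-1, m))
Function('v')(V, B) = 8 (Function('v')(V, B) = Add(10, Mul(-1, 2)) = Add(10, -2) = 8)
Function('n')(X, M) = Rational(-1, 35) (Function('n')(X, M) = Pow(Add(-43, 8), -1) = Pow(-35, -1) = Rational(-1, 35))
H = Rational(-116, 171) (H = Mul(Add(-454, 2426), Rational(-1, 2907)) = Mul(1972, Rational(-1, 2907)) = Rational(-116, 171) ≈ -0.67836)
Mul(Add(2424, 1771), Add(H, Function('n')(20, 28))) = Mul(Add(2424, 1771), Add(Rational(-116, 171), Rational(-1, 35))) = Mul(4195, Rational(-4231, 5985)) = Rational(-3549809, 1197)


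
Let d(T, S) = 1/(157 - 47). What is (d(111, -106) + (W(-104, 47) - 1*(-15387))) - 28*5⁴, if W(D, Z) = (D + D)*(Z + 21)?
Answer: -1788269/110 ≈ -16257.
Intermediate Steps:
W(D, Z) = 2*D*(21 + Z) (W(D, Z) = (2*D)*(21 + Z) = 2*D*(21 + Z))
d(T, S) = 1/110
(d(111, -106) + (W(-104, 47) - 1*(-15387))) - 28*5⁴ = (1/110 + (2*(-104)*(21 + 47) - 1*(-15387))) - 28*5⁴ = (1/110 + (2*(-104)*68 + 15387)) - 28*625 = (1/110 + (-14144 + 15387)) - 17500 = (1/110 + 1243) - 17500 = 136731/110 - 17500 = -1788269/110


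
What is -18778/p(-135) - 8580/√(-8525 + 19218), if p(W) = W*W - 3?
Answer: -9389/9111 - 8580*√37/629 ≈ -84.004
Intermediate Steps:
p(W) = -3 + W² (p(W) = W² - 3 = -3 + W²)
-18778/p(-135) - 8580/√(-8525 + 19218) = -18778/(-3 + (-135)²) - 8580/√(-8525 + 19218) = -18778/(-3 + 18225) - 8580*√37/629 = -18778/18222 - 8580*√37/629 = -18778*1/18222 - 8580*√37/629 = -9389/9111 - 8580*√37/629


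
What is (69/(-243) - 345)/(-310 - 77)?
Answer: 27968/31347 ≈ 0.89221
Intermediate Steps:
(69/(-243) - 345)/(-310 - 77) = (69*(-1/243) - 345)/(-387) = (-23/81 - 345)*(-1/387) = -27968/81*(-1/387) = 27968/31347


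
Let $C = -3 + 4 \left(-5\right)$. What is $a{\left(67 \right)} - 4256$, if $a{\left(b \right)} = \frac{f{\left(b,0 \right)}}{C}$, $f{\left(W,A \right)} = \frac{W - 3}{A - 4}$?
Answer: $- \frac{97872}{23} \approx -4255.3$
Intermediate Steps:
$f{\left(W,A \right)} = \frac{-3 + W}{-4 + A}$
$C = -23$ ($C = -3 - 20 = -23$)
$a{\left(b \right)} = - \frac{3}{92} + \frac{b}{92}$ ($a{\left(b \right)} = \frac{\frac{1}{-4 + 0} \left(-3 + b\right)}{-23} = \frac{-3 + b}{-4} \left(- \frac{1}{23}\right) = - \frac{-3 + b}{4} \left(- \frac{1}{23}\right) = \left(\frac{3}{4} - \frac{b}{4}\right) \left(- \frac{1}{23}\right) = - \frac{3}{92} + \frac{b}{92}$)
$a{\left(67 \right)} - 4256 = \left(- \frac{3}{92} + \frac{1}{92} \cdot 67\right) - 4256 = \left(- \frac{3}{92} + \frac{67}{92}\right) - 4256 = \frac{16}{23} - 4256 = - \frac{97872}{23}$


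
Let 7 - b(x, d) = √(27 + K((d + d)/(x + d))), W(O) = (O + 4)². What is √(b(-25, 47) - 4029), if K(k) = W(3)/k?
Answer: √(-8884598 - 188*√5311)/47 ≈ 63.468*I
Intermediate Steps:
W(O) = (4 + O)²
K(k) = 49/k (K(k) = (4 + 3)²/k = 7²/k = 49/k)
b(x, d) = 7 - √(27 + 49*(d + x)/(2*d)) (b(x, d) = 7 - √(27 + 49/(((d + d)/(x + d)))) = 7 - √(27 + 49/(((2*d)/(d + x)))) = 7 - √(27 + 49/((2*d/(d + x)))) = 7 - √(27 + 49*((d + x)/(2*d))) = 7 - √(27 + 49*(d + x)/(2*d)))
√(b(-25, 47) - 4029) = √((7 - √(206 + 98*(-25)/47)/2) - 4029) = √((7 - √(206 + 98*(-25)*(1/47))/2) - 4029) = √((7 - √(206 - 2450/47)/2) - 4029) = √((7 - 4*√5311/47) - 4029) = √(-4022 - 4*√5311/47)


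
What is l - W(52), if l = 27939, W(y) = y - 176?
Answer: 28063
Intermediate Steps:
W(y) = -176 + y
l - W(52) = 27939 - (-176 + 52) = 27939 - 1*(-124) = 27939 + 124 = 28063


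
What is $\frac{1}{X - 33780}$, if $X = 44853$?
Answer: $\frac{1}{11073} \approx 9.031 \cdot 10^{-5}$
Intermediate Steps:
$\frac{1}{X - 33780} = \frac{1}{44853 - 33780} = \frac{1}{11073}$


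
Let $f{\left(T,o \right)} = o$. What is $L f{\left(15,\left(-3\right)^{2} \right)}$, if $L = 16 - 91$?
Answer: $-675$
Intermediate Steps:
$L = -75$ ($L = 16 - 91 = -75$)
$L f{\left(15,\left(-3\right)^{2} \right)} = - 75 \left(-3\right)^{2} = \left(-75\right) 9 = -675$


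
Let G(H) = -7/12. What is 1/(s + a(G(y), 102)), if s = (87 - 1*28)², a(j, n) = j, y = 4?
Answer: 12/41765 ≈ 0.00028732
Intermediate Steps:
G(H) = -7/12 (G(H) = -7*1/12 = -7/12)
s = 3481 (s = (87 - 28)² = 59² = 3481)
1/(s + a(G(y), 102)) = 1/(3481 - 7/12) = 1/(41765/12) = 12/41765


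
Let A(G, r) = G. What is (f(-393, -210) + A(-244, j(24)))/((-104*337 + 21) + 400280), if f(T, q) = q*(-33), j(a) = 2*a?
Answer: 6686/365253 ≈ 0.018305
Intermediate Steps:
f(T, q) = -33*q
(f(-393, -210) + A(-244, j(24)))/((-104*337 + 21) + 400280) = (-33*(-210) - 244)/((-104*337 + 21) + 400280) = (6930 - 244)/((-35048 + 21) + 400280) = 6686/(-35027 + 400280) = 6686/365253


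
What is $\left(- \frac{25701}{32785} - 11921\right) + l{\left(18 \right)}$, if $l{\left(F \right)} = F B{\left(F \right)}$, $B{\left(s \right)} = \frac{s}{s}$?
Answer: $- \frac{390265556}{32785} \approx -11904.0$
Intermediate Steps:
$B{\left(s \right)} = 1$
$l{\left(F \right)} = F$ ($l{\left(F \right)} = F 1 = F$)
$\left(- \frac{25701}{32785} - 11921\right) + l{\left(18 \right)} = \left(- \frac{25701}{32785} - 11921\right) + 18 = - \frac{390855686}{32785} + 18 = - \frac{390265556}{32785}$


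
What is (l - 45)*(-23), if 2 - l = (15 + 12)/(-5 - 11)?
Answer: 15203/16 ≈ 950.19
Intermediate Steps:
l = 59/16 (l = 2 - (15 + 12)/(-5 - 11) = 2 - 27/(-16) = 2 - 27*(-1)/16 = 2 - 1*(-27/16) = 2 + 27/16 = 59/16 ≈ 3.6875)
(l - 45)*(-23) = (59/16 - 45)*(-23) = -661/16*(-23) = 15203/16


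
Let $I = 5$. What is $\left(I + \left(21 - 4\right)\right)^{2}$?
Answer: $484$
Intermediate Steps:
$\left(I + \left(21 - 4\right)\right)^{2} = \left(5 + \left(21 - 4\right)\right)^{2} = \left(5 + 17\right)^{2} = 22^{2} = 484$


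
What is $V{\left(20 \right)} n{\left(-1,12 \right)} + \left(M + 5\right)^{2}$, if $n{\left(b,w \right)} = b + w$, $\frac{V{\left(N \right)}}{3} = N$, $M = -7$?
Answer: $664$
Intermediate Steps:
$V{\left(N \right)} = 3 N$
$V{\left(20 \right)} n{\left(-1,12 \right)} + \left(M + 5\right)^{2} = 3 \cdot 20 \left(-1 + 12\right) + \left(-7 + 5\right)^{2} = 60 \cdot 11 + \left(-2\right)^{2} = 660 + 4 = 664$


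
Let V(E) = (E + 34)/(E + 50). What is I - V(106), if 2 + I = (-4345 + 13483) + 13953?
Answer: 900436/39 ≈ 23088.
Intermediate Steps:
V(E) = (34 + E)/(50 + E)
I = 23089 (I = -2 + ((-4345 + 13483) + 13953) = -2 + (9138 + 13953) = -2 + 23091 = 23089)
I - V(106) = 23089 - (34 + 106)/(50 + 106) = 23089 - 140/156 = 23089 - 1*35/39 = 23089 - 35/39 = 900436/39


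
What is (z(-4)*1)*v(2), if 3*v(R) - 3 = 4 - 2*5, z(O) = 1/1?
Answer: -1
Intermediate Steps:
z(O) = 1
v(R) = -1 (v(R) = 1 + (4 - 2*5)/3 = 1 + (4 - 10)/3 = 1 + (⅓)*(-6) = 1 - 2 = -1)
(z(-4)*1)*v(2) = (1*1)*(-1) = 1*(-1) = -1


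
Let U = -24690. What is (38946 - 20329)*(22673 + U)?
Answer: -37550489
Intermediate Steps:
(38946 - 20329)*(22673 + U) = (38946 - 20329)*(22673 - 24690) = 18617*(-2017) = -37550489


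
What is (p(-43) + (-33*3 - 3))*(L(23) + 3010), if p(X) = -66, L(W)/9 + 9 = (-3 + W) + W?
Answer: -557088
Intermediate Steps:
L(W) = -108 + 18*W (L(W) = -81 + 9*((-3 + W) + W) = -81 + 9*(-3 + 2*W) = -81 + (-27 + 18*W) = -108 + 18*W)
(p(-43) + (-33*3 - 3))*(L(23) + 3010) = (-66 + (-33*3 - 3))*((-108 + 18*23) + 3010) = (-66 + (-99 - 3))*((-108 + 414) + 3010) = (-66 - 102)*(306 + 3010) = -168*3316 = -557088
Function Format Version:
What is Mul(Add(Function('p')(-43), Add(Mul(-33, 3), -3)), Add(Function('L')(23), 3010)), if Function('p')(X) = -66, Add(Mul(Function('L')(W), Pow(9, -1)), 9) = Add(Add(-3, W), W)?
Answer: -557088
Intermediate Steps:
Function('L')(W) = Add(-108, Mul(18, W)) (Function('L')(W) = Add(-81, Mul(9, Add(Add(-3, W), W))) = Add(-81, Mul(9, Add(-3, Mul(2, W)))) = Add(-81, Add(-27, Mul(18, W))) = Add(-108, Mul(18, W)))
Mul(Add(Function('p')(-43), Add(Mul(-33, 3), -3)), Add(Function('L')(23), 3010)) = Mul(Add(-66, Add(Mul(-33, 3), -3)), Add(Add(-108, Mul(18, 23)), 3010)) = Mul(Add(-66, Add(-99, -3)), Add(Add(-108, 414), 3010)) = Mul(Add(-66, -102), Add(306, 3010)) = Mul(-168, 3316) = -557088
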